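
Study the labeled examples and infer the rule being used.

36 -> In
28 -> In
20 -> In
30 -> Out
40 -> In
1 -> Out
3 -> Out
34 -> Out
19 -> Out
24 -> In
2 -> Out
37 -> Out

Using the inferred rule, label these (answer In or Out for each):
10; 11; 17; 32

The common property of the 'In' items is: multiple of 4. No 'Out' item has it.

Out, Out, Out, In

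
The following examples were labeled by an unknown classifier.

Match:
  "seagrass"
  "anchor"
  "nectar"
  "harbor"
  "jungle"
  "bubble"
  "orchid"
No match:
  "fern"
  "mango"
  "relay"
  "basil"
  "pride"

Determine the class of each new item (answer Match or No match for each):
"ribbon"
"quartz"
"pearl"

The distinguishing property — length ≥ 6 — holds for all the 'Match' cases and none of the 'No match' cases.
Match: "ribbon", since length 6. Match: "quartz", since length 6. No match: "pearl", since length 5.

Match, Match, No match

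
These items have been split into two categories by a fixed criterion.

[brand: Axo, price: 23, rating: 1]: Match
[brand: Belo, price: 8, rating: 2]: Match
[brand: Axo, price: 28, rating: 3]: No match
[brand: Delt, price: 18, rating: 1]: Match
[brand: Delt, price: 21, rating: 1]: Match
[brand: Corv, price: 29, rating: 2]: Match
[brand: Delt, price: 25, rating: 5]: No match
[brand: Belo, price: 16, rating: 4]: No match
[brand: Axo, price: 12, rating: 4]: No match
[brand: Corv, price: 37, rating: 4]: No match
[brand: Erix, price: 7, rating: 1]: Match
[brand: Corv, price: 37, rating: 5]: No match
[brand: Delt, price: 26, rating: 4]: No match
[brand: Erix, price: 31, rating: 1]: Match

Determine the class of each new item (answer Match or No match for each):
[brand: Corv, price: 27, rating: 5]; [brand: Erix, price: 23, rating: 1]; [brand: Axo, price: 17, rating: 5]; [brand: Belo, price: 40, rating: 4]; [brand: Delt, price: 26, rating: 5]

'Match' ⟺ rating ≤ 2.
No match: [brand: Corv, price: 27, rating: 5], since rating = 5.
Match: [brand: Erix, price: 23, rating: 1], since rating = 1.
No match: [brand: Axo, price: 17, rating: 5], since rating = 5.
No match: [brand: Belo, price: 40, rating: 4], since rating = 4.
No match: [brand: Delt, price: 26, rating: 5], since rating = 5.

No match, Match, No match, No match, No match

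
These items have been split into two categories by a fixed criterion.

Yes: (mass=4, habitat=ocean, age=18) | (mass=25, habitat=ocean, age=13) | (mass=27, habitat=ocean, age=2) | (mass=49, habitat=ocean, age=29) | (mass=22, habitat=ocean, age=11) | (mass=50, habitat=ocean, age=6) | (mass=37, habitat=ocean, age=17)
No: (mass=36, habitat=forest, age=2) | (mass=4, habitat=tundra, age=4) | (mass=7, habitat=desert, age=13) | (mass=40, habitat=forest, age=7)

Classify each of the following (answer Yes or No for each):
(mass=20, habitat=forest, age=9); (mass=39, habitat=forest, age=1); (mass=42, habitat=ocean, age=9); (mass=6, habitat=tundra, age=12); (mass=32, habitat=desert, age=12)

No, No, Yes, No, No

'Yes' ⟺ habitat is ocean.
No: (mass=20, habitat=forest, age=9), since habitat is forest. No: (mass=39, habitat=forest, age=1), since habitat is forest. Yes: (mass=42, habitat=ocean, age=9), since habitat is ocean. No: (mass=6, habitat=tundra, age=12), since habitat is tundra. No: (mass=32, habitat=desert, age=12), since habitat is desert.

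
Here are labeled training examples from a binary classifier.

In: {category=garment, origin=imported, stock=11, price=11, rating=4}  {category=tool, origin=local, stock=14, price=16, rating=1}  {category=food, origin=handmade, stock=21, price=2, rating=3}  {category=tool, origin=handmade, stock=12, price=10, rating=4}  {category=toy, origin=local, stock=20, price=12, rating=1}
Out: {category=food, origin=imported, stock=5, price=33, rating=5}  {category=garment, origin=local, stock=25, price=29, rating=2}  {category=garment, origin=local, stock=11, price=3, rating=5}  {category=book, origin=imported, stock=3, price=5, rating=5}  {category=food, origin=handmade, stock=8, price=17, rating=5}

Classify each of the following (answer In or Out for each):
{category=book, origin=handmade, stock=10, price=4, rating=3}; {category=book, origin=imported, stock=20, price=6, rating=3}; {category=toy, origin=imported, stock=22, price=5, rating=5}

In, In, Out

The distinguishing property — rating ≤ 4 AND price ≤ 16 — holds for all the 'In' cases and none of the 'Out' cases.
In: {category=book, origin=handmade, stock=10, price=4, rating=3}, since rating = 3, price = 4.
In: {category=book, origin=imported, stock=20, price=6, rating=3}, since rating = 3, price = 6.
Out: {category=toy, origin=imported, stock=22, price=5, rating=5}, since rating = 5, price = 5.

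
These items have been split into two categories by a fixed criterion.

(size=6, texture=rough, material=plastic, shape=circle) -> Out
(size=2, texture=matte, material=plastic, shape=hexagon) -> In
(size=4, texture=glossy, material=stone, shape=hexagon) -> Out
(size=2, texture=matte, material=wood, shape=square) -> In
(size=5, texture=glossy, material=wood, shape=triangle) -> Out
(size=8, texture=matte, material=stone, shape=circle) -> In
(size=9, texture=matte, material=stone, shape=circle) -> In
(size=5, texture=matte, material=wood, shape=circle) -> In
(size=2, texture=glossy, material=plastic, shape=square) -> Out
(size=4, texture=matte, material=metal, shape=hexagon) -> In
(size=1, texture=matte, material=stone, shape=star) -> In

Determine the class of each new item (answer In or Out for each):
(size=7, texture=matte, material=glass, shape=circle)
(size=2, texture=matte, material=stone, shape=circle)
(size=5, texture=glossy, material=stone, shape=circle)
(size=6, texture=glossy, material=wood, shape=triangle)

The simplest hypothesis consistent with all the labels is: texture is matte.
(size=7, texture=matte, material=glass, shape=circle) → texture is matte → In. (size=2, texture=matte, material=stone, shape=circle) → texture is matte → In. (size=5, texture=glossy, material=stone, shape=circle) → texture is glossy → Out. (size=6, texture=glossy, material=wood, shape=triangle) → texture is glossy → Out.

In, In, Out, Out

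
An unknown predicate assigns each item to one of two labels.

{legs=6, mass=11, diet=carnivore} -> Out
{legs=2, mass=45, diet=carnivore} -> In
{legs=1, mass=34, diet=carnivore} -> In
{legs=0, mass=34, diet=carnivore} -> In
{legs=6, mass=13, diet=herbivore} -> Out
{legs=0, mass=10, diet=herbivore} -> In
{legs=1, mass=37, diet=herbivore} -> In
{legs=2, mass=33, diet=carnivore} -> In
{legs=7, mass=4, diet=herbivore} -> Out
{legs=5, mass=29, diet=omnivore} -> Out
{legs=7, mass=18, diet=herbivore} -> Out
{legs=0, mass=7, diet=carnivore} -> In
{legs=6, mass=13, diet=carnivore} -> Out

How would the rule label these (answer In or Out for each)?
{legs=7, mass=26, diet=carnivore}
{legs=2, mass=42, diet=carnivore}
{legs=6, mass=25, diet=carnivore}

Out, In, Out

The simplest hypothesis consistent with all the labels is: legs ≤ 2.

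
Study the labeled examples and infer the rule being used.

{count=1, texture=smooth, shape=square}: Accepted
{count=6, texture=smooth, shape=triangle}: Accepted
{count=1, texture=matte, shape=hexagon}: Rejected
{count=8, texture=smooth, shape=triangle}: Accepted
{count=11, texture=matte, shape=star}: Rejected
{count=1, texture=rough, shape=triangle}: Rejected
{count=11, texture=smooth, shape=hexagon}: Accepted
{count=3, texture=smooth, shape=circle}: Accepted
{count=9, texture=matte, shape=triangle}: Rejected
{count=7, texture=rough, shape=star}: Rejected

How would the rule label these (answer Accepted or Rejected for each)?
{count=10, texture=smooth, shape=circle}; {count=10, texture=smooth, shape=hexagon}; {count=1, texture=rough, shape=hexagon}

Accepted, Accepted, Rejected

The simplest hypothesis consistent with all the labels is: texture is smooth.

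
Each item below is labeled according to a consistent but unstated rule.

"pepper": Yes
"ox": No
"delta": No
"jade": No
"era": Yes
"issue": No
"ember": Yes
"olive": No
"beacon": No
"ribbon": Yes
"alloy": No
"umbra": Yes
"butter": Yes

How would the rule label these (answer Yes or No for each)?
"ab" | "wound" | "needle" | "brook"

No, No, No, Yes

The pattern is that an item is 'Yes' exactly when: contains 'r'.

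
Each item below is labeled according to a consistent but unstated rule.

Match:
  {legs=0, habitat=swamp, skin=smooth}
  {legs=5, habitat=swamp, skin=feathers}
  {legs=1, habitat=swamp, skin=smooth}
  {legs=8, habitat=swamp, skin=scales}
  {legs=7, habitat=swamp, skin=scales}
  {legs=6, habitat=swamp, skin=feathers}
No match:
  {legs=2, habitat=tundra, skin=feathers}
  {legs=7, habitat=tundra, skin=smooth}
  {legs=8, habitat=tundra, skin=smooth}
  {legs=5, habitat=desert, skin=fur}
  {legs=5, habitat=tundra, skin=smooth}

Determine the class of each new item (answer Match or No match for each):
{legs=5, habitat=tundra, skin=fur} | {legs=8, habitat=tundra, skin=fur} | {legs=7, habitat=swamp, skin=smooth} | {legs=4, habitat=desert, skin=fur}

A rule that fits every label: habitat is swamp — true of each 'Match' example, false of each 'No match' one.
{legs=5, habitat=tundra, skin=fur}: habitat is tundra — does not satisfy this, so No match.
{legs=8, habitat=tundra, skin=fur}: habitat is tundra — does not satisfy this, so No match.
{legs=7, habitat=swamp, skin=smooth}: habitat is swamp — meets the rule, so Match.
{legs=4, habitat=desert, skin=fur}: habitat is desert — does not satisfy this, so No match.

No match, No match, Match, No match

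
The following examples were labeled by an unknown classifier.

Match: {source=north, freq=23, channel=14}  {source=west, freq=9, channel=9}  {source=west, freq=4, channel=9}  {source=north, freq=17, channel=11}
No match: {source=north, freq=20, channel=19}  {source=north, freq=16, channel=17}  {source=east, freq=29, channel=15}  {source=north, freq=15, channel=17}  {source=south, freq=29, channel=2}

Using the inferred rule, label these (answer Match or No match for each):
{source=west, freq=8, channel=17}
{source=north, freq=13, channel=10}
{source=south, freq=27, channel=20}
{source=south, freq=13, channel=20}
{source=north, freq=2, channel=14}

Rule: freq ≤ 23 AND channel ≤ 14. This holds for each 'Match' example and fails for each 'No match' one.
{source=west, freq=8, channel=17}: freq = 8, channel = 17, does not fit → No match. {source=north, freq=13, channel=10}: freq = 13, channel = 10, checks out → Match. {source=south, freq=27, channel=20}: freq = 27, channel = 20, does not fit → No match. {source=south, freq=13, channel=20}: freq = 13, channel = 20, does not fit → No match. {source=north, freq=2, channel=14}: freq = 2, channel = 14, checks out → Match.

No match, Match, No match, No match, Match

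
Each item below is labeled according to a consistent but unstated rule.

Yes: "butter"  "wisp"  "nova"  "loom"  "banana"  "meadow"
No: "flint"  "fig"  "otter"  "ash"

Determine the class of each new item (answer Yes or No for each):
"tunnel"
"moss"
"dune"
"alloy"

Yes, Yes, Yes, No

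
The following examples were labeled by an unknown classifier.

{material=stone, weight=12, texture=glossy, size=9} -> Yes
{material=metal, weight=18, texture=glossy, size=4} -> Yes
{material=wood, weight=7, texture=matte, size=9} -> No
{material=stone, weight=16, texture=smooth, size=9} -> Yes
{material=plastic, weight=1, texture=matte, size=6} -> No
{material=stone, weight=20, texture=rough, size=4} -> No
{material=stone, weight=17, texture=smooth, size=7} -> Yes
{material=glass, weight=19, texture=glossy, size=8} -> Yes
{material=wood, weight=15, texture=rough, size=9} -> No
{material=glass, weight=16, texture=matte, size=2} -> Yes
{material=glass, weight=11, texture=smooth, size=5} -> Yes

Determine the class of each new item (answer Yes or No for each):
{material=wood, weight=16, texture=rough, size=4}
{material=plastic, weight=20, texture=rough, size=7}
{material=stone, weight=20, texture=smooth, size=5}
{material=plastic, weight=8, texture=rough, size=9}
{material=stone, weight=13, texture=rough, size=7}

Every 'Yes' example satisfies: texture is not rough AND weight ≥ 11. None of the 'No' examples do.
{material=wood, weight=16, texture=rough, size=4}: No (texture is rough, weight = 16). {material=plastic, weight=20, texture=rough, size=7}: No (texture is rough, weight = 20). {material=stone, weight=20, texture=smooth, size=5}: Yes (texture is smooth, weight = 20). {material=plastic, weight=8, texture=rough, size=9}: No (texture is rough, weight = 8). {material=stone, weight=13, texture=rough, size=7}: No (texture is rough, weight = 13).

No, No, Yes, No, No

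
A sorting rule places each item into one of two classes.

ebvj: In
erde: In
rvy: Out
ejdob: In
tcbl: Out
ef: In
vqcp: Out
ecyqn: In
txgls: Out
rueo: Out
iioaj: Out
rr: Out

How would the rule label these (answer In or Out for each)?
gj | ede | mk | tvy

The rule appears to be: starts with 'e'.
gj: Out (starts with 'g').
ede: In (starts with 'e').
mk: Out (starts with 'm').
tvy: Out (starts with 't').

Out, In, Out, Out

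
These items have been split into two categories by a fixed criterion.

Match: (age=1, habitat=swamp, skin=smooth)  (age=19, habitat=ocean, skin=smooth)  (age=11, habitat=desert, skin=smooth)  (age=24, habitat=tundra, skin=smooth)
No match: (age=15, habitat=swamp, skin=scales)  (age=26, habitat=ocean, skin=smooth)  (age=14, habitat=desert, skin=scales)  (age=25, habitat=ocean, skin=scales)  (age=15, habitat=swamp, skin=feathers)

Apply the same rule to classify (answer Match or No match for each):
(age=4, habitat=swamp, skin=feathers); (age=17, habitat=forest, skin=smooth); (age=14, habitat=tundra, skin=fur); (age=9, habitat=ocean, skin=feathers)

The rule appears to be: skin is smooth AND age ≤ 24.
(age=4, habitat=swamp, skin=feathers) → skin is feathers, age = 4 → No match.
(age=17, habitat=forest, skin=smooth) → skin is smooth, age = 17 → Match.
(age=14, habitat=tundra, skin=fur) → skin is fur, age = 14 → No match.
(age=9, habitat=ocean, skin=feathers) → skin is feathers, age = 9 → No match.

No match, Match, No match, No match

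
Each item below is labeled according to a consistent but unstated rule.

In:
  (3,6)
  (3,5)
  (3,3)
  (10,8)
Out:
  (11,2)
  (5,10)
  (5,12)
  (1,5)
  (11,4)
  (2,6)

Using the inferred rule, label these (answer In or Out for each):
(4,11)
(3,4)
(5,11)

The common property of the 'In' items is: |first − second| ≤ 3. No 'Out' item has it.

Out, In, Out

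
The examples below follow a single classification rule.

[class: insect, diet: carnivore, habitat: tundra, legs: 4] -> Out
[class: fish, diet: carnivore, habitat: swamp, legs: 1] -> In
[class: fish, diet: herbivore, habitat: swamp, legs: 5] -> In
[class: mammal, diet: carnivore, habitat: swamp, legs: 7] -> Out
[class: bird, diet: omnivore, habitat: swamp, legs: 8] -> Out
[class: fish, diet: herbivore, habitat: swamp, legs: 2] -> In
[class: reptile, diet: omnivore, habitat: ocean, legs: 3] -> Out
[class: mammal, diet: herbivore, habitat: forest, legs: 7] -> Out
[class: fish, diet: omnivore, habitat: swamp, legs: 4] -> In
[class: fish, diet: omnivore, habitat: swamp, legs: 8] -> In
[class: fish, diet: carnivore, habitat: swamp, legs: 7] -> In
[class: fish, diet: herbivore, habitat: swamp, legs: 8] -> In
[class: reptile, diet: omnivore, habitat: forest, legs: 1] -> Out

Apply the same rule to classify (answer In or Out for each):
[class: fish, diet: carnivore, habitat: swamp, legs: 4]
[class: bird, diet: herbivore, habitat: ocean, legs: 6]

In, Out

Checking candidate rules against both groups, what survives is: class is fish.
[class: fish, diet: carnivore, habitat: swamp, legs: 4]: class is fish, fits → In. [class: bird, diet: herbivore, habitat: ocean, legs: 6]: class is bird, doesn't qualify → Out.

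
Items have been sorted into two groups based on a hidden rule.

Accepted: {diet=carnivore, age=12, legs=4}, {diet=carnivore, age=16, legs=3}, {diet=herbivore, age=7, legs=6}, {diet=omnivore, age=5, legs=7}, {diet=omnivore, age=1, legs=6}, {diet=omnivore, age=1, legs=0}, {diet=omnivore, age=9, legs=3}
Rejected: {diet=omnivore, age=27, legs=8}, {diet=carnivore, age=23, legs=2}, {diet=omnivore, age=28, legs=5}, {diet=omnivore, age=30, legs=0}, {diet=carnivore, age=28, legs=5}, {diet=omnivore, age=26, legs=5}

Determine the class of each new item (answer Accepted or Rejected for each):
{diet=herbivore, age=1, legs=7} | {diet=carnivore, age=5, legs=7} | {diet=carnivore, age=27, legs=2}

Accepted, Accepted, Rejected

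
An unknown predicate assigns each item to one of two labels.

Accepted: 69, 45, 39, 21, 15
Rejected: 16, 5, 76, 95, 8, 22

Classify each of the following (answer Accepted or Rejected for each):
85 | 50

The pattern is that an item is 'Accepted' exactly when: multiple of 3.
85: Rejected (85 = 3·28 + 1).
50: Rejected (50 = 3·16 + 2).

Rejected, Rejected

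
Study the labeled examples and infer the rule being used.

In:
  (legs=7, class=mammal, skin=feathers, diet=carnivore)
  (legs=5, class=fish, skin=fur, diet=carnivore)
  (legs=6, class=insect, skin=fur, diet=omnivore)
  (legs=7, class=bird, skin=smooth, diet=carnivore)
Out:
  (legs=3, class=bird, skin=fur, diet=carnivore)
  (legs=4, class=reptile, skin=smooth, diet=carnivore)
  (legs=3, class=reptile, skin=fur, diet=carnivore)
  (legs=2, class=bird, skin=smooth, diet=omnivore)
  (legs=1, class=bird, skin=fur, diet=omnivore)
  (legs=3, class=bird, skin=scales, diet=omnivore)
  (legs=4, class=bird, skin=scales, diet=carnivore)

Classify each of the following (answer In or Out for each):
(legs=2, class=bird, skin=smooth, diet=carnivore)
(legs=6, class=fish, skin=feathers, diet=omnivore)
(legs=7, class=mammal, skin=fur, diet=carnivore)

Out, In, In

A rule that fits every label: legs ≥ 5 — true of each 'In' example, false of each 'Out' one.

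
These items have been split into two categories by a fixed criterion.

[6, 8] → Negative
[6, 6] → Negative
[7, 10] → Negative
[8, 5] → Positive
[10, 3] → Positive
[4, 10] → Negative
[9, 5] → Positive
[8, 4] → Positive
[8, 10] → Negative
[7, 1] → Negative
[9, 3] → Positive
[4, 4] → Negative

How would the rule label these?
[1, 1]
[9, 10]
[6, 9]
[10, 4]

All 'Positive' examples share one property — first > second AND sum ≥ 12 — and every 'Negative' example lacks it.
[1, 1]: Negative (1 = 1, 1+1 = 2).
[9, 10]: Negative (9 < 10, 9+10 = 19).
[6, 9]: Negative (6 < 9, 6+9 = 15).
[10, 4]: Positive (10 > 4, 10+4 = 14).

Negative, Negative, Negative, Positive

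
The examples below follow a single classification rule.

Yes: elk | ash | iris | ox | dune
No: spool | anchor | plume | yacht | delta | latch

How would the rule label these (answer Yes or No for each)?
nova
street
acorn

'Yes' ⟺ length ≤ 4.

Yes, No, No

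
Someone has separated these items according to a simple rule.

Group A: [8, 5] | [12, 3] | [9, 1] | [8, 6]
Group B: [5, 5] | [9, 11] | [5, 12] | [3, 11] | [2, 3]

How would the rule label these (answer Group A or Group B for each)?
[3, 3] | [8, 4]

Group B, Group A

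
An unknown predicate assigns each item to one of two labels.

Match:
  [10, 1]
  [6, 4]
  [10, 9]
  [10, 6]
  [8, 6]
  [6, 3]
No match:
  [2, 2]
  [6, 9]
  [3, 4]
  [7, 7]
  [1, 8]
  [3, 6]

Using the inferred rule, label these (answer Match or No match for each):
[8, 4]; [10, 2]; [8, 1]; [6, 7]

Looking at the examples, the only property every 'Match' case has and every 'No match' case lacks is: first > second.
[8, 4]: 8 > 4 — meets the rule, so Match.
[10, 2]: 10 > 2 — meets the rule, so Match.
[8, 1]: 8 > 1 — meets the rule, so Match.
[6, 7]: 6 < 7 — fails this test, so No match.

Match, Match, Match, No match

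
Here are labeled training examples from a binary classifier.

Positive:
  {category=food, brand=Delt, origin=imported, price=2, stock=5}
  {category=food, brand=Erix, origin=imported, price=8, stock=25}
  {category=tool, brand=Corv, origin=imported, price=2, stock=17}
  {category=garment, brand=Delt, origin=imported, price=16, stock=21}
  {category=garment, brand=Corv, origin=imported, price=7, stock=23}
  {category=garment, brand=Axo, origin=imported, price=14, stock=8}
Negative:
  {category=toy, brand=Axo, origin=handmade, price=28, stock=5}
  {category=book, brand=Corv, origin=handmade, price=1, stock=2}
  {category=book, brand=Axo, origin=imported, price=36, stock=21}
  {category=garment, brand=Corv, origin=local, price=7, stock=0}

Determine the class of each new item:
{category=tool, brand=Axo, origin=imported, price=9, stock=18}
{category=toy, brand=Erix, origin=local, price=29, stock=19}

Positive, Negative

The classifier is using: origin is imported AND price ≤ 16.
{category=tool, brand=Axo, origin=imported, price=9, stock=18}: Positive (origin is imported, price = 9). {category=toy, brand=Erix, origin=local, price=29, stock=19}: Negative (origin is local, price = 29).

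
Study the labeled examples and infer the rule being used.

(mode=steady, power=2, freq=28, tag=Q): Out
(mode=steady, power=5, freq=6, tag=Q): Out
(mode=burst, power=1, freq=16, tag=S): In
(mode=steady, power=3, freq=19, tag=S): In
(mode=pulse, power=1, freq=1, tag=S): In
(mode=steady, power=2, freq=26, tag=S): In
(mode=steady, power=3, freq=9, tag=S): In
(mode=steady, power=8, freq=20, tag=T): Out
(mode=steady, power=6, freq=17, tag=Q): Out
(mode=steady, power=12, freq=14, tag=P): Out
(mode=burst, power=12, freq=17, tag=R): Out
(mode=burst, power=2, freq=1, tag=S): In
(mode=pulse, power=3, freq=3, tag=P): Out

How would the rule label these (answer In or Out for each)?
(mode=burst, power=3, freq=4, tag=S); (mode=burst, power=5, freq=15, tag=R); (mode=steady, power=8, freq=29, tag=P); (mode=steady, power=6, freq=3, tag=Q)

In, Out, Out, Out

The common property of the 'In' items is: tag is S. No 'Out' item has it.
(mode=burst, power=3, freq=4, tag=S) → tag is S → In. (mode=burst, power=5, freq=15, tag=R) → tag is R → Out. (mode=steady, power=8, freq=29, tag=P) → tag is P → Out. (mode=steady, power=6, freq=3, tag=Q) → tag is Q → Out.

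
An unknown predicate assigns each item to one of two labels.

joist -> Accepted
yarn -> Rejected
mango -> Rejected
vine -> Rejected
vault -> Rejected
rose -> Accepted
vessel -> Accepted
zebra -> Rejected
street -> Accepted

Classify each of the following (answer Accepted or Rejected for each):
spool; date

Accepted, Rejected

The common property of the 'Accepted' items is: contains 's'. No 'Rejected' item has it.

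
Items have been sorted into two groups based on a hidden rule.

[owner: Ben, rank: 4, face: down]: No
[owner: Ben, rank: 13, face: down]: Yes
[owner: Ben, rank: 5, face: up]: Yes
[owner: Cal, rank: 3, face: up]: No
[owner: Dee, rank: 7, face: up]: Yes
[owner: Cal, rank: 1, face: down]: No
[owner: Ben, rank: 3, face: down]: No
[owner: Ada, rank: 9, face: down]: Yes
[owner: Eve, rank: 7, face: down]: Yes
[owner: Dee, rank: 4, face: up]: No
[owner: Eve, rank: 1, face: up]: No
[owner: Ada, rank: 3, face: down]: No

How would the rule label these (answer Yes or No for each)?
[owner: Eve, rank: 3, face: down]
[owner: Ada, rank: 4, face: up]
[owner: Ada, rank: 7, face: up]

No, No, Yes

'Yes' ⟺ rank ≥ 5.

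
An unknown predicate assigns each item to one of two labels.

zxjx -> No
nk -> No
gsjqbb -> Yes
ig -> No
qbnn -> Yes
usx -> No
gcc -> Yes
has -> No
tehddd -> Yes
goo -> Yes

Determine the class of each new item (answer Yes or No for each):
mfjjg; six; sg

Yes, No, No

Looking at the examples, the only property every 'Yes' case has and every 'No' case lacks is: has a double letter.
mfjjg: Yes ('jj' doubled). six: No (no doubled letter). sg: No (no doubled letter).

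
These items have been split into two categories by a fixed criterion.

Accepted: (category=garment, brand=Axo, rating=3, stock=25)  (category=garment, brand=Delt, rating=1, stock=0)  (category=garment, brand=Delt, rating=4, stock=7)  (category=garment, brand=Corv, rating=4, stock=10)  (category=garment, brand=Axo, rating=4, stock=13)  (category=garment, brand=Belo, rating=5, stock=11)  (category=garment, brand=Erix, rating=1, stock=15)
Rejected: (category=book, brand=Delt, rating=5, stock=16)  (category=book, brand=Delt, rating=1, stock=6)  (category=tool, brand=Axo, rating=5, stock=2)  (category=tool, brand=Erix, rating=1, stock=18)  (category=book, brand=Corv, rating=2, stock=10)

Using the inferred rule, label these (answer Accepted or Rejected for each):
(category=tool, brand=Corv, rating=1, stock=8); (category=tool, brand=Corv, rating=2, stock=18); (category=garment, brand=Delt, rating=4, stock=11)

'Accepted' ⟺ category is garment.

Rejected, Rejected, Accepted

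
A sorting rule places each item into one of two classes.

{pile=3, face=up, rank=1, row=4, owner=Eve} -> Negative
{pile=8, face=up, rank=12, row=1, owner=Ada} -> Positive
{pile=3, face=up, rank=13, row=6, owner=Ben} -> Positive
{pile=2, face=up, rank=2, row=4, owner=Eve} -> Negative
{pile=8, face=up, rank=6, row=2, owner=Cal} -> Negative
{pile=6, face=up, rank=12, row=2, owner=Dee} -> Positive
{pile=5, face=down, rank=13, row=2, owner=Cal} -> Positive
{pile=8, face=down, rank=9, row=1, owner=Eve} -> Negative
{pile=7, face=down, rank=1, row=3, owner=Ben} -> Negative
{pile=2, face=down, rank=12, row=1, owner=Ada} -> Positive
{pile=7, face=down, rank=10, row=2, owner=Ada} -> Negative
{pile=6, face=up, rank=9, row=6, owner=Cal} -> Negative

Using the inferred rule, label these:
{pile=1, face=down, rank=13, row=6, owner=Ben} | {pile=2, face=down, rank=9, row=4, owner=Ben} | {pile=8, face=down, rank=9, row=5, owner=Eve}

Positive, Negative, Negative

Rule: rank ≥ 12. This holds for each 'Positive' example and fails for each 'Negative' one.
Positive: {pile=1, face=down, rank=13, row=6, owner=Ben}, since rank = 13. Negative: {pile=2, face=down, rank=9, row=4, owner=Ben}, since rank = 9. Negative: {pile=8, face=down, rank=9, row=5, owner=Eve}, since rank = 9.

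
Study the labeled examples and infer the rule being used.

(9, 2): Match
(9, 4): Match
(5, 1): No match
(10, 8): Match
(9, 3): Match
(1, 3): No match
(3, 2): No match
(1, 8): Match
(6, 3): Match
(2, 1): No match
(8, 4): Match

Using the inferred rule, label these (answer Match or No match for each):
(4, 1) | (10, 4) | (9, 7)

No match, Match, Match

A rule that fits every label: sum ≥ 9 — true of each 'Match' example, false of each 'No match' one.
(4, 1): No match (4+1 = 5).
(10, 4): Match (10+4 = 14).
(9, 7): Match (9+7 = 16).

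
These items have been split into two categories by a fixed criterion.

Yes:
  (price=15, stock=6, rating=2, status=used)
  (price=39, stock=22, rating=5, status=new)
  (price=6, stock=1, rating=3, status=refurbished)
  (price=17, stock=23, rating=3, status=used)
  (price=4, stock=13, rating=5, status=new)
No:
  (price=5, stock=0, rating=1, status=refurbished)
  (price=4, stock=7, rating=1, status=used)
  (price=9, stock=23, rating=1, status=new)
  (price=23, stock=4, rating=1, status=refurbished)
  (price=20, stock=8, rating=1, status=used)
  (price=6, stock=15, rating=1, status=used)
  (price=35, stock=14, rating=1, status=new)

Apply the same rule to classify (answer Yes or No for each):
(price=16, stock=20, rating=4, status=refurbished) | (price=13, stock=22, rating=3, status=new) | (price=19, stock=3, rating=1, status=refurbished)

Yes, Yes, No

'Yes' ⟺ rating ≥ 2.
(price=16, stock=20, rating=4, status=refurbished) — rating = 4, hence Yes. (price=13, stock=22, rating=3, status=new) — rating = 3, hence Yes. (price=19, stock=3, rating=1, status=refurbished) — rating = 1, hence No.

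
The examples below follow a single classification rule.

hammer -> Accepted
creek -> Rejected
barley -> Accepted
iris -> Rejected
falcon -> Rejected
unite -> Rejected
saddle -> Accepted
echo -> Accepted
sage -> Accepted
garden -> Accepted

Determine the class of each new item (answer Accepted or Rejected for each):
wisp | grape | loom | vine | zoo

The common property of the 'Accepted' items is: even length AND contains 'e'. No 'Rejected' item has it.
Rejected: wisp, since length 4, no 'e'.
Rejected: grape, since length 5, has 'e'.
Rejected: loom, since length 4, no 'e'.
Accepted: vine, since length 4, has 'e'.
Rejected: zoo, since length 3, no 'e'.

Rejected, Rejected, Rejected, Accepted, Rejected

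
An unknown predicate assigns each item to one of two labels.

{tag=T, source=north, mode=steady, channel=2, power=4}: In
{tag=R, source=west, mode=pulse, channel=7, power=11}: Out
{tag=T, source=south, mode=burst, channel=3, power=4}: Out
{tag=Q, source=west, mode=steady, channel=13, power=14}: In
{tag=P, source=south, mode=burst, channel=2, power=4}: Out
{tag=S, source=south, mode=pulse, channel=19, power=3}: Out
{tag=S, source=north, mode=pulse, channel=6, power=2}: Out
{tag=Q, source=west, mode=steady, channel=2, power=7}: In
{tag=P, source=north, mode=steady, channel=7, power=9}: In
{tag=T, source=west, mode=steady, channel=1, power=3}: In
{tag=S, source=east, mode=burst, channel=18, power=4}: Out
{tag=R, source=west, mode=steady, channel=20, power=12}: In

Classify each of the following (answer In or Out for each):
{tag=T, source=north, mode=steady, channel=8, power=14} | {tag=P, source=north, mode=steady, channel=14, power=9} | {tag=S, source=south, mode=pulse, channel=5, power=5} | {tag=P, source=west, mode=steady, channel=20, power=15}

In, In, Out, In

One predicate separates the groups cleanly: mode is steady.
{tag=T, source=north, mode=steady, channel=8, power=14}: mode is steady, checks out → In. {tag=P, source=north, mode=steady, channel=14, power=9}: mode is steady, checks out → In. {tag=S, source=south, mode=pulse, channel=5, power=5}: mode is pulse, does not pass → Out. {tag=P, source=west, mode=steady, channel=20, power=15}: mode is steady, checks out → In.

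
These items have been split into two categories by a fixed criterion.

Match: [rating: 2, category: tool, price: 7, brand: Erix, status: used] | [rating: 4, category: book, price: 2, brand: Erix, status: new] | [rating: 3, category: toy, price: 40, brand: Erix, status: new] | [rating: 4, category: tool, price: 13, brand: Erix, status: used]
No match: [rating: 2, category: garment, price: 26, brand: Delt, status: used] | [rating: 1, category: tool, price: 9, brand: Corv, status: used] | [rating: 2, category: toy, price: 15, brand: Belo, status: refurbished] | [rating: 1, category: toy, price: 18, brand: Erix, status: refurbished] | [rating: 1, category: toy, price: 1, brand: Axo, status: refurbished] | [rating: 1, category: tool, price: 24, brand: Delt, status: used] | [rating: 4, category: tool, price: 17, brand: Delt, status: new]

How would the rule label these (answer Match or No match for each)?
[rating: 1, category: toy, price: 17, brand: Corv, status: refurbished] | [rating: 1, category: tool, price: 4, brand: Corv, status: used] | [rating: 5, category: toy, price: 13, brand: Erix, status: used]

No match, No match, Match

The common property of the 'Match' items is: brand is Erix AND rating ≥ 2. No 'No match' item has it.
No match: [rating: 1, category: toy, price: 17, brand: Corv, status: refurbished], since brand is Corv, rating = 1. No match: [rating: 1, category: tool, price: 4, brand: Corv, status: used], since brand is Corv, rating = 1. Match: [rating: 5, category: toy, price: 13, brand: Erix, status: used], since brand is Erix, rating = 5.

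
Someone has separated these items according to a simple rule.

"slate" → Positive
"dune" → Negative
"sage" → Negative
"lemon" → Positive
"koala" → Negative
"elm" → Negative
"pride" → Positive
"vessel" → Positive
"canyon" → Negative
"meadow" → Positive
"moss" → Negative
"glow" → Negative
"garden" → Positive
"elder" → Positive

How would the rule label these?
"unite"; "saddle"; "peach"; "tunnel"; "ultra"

The rule appears to be: length ≥ 5 AND contains 'e'.
"unite" → length 5, has 'e' → Positive. "saddle" → length 6, has 'e' → Positive. "peach" → length 5, has 'e' → Positive. "tunnel" → length 6, has 'e' → Positive. "ultra" → length 5, no 'e' → Negative.

Positive, Positive, Positive, Positive, Negative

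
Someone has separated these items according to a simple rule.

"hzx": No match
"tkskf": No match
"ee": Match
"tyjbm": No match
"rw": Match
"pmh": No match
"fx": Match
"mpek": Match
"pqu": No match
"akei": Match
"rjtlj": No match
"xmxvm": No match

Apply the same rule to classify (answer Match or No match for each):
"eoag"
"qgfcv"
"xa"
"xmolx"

The rule appears to be: even length.

Match, No match, Match, No match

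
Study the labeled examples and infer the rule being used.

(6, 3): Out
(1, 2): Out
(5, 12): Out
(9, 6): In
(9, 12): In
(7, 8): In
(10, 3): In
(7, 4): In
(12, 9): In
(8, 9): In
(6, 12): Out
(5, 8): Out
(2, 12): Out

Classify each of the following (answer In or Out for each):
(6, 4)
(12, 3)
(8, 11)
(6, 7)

Rule: first ≥ 7. This holds for each 'In' example and fails for each 'Out' one.
(6, 4) → first 6 → Out.
(12, 3) → first 12 → In.
(8, 11) → first 8 → In.
(6, 7) → first 6 → Out.

Out, In, In, Out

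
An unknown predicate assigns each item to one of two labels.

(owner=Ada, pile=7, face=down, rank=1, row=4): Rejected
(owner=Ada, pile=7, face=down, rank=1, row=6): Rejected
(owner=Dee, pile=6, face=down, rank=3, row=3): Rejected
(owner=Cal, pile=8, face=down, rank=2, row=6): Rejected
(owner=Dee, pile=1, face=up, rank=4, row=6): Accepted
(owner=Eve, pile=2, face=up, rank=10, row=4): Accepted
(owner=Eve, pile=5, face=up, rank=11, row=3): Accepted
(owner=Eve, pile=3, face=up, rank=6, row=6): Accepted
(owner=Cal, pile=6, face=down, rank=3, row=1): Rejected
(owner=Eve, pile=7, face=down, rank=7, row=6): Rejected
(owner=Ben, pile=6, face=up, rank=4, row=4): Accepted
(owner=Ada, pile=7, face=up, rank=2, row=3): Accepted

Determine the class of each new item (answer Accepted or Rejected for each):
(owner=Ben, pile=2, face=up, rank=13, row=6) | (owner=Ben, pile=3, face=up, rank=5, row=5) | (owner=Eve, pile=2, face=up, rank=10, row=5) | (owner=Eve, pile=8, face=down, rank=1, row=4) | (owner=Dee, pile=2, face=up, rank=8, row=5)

The classifier is using: face is up.
Accepted: (owner=Ben, pile=2, face=up, rank=13, row=6), since face is up. Accepted: (owner=Ben, pile=3, face=up, rank=5, row=5), since face is up. Accepted: (owner=Eve, pile=2, face=up, rank=10, row=5), since face is up. Rejected: (owner=Eve, pile=8, face=down, rank=1, row=4), since face is down. Accepted: (owner=Dee, pile=2, face=up, rank=8, row=5), since face is up.

Accepted, Accepted, Accepted, Rejected, Accepted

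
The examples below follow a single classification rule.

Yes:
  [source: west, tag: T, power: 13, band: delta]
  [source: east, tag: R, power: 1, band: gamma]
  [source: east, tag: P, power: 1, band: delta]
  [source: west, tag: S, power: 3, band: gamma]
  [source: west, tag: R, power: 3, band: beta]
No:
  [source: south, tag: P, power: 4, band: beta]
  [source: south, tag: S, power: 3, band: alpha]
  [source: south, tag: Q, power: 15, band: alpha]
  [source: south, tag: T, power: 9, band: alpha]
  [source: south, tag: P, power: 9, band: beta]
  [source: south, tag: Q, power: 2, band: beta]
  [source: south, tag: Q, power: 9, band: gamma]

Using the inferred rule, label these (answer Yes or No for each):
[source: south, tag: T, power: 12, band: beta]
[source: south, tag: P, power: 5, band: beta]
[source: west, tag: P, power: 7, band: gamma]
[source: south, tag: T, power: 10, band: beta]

No, No, Yes, No

Comparing the two groups points to one rule — source is not south.
[source: south, tag: T, power: 12, band: beta]: source is south, doesn't qualify → No.
[source: south, tag: P, power: 5, band: beta]: source is south, doesn't qualify → No.
[source: west, tag: P, power: 7, band: gamma]: source is west, has this property → Yes.
[source: south, tag: T, power: 10, band: beta]: source is south, doesn't qualify → No.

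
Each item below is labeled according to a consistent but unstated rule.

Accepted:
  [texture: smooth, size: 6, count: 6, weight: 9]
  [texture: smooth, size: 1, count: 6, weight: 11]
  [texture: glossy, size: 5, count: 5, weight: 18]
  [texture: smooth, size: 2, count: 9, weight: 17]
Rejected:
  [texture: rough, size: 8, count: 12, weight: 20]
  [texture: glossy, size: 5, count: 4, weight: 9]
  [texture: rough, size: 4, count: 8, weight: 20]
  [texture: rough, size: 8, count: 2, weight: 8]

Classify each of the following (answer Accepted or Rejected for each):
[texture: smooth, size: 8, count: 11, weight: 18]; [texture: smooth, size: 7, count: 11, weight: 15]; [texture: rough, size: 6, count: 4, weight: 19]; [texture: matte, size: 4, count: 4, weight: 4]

A rule that fits every label: count ≥ 5 AND weight ≤ 18 — true of each 'Accepted' example, false of each 'Rejected' one.

Accepted, Accepted, Rejected, Rejected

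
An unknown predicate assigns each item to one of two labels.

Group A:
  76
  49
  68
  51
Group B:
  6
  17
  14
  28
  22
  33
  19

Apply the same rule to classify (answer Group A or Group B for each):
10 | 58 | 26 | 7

A rule that fits every label: at least 49 — true of each 'Group A' example, false of each 'Group B' one.
10: 10 < 49, fails this test → Group B.
58: 58 ≥ 49, passes → Group A.
26: 26 < 49, fails this test → Group B.
7: 7 < 49, fails this test → Group B.

Group B, Group A, Group B, Group B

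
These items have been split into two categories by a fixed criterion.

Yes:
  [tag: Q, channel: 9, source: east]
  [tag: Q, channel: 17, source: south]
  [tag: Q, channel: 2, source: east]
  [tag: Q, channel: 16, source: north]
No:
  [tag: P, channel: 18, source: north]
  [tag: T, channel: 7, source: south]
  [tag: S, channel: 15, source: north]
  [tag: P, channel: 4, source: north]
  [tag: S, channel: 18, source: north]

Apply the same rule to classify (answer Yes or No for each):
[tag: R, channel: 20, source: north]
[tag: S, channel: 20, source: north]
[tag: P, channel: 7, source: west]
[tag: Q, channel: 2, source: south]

No, No, No, Yes

'Yes' ⟺ tag is Q.
[tag: R, channel: 20, source: north]: tag is R — doesn't match, so No. [tag: S, channel: 20, source: north]: tag is S — doesn't match, so No. [tag: P, channel: 7, source: west]: tag is P — doesn't match, so No. [tag: Q, channel: 2, source: south]: tag is Q — matches, so Yes.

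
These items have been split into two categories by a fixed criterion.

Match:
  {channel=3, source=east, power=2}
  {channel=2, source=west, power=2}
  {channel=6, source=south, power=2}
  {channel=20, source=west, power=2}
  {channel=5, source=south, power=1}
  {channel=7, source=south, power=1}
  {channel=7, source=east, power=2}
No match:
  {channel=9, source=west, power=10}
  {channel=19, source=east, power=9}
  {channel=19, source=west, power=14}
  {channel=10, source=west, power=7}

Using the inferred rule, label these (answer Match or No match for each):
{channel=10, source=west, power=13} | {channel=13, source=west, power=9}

A rule that fits every label: power ≤ 2 — true of each 'Match' example, false of each 'No match' one.
{channel=10, source=west, power=13}: power = 13, does not pass → No match. {channel=13, source=west, power=9}: power = 9, does not pass → No match.

No match, No match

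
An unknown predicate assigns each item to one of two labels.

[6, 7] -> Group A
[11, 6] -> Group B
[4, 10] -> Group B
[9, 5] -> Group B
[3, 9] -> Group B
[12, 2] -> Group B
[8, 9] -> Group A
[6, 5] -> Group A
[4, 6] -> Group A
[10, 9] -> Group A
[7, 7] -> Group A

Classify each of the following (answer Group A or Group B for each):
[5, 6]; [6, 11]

A rule that fits every label: |first − second| ≤ 2 — true of each 'Group A' example, false of each 'Group B' one.
[5, 6]: Group A (|5−6| = 1). [6, 11]: Group B (|6−11| = 5).

Group A, Group B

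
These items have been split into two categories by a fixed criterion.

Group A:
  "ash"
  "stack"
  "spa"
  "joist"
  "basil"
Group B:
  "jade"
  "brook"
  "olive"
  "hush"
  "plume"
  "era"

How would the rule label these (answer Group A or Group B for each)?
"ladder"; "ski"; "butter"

Group B, Group A, Group B

All 'Group A' examples share one property — odd length AND contains 's' — and every 'Group B' example lacks it.
"ladder" — length 6, no 's', hence Group B.
"ski" — length 3, has 's', hence Group A.
"butter" — length 6, no 's', hence Group B.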